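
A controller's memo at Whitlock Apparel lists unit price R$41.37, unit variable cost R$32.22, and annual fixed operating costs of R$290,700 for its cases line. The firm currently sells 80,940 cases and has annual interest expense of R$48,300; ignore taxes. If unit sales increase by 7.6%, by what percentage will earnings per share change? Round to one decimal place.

Contribution at this volume is 80,940 × R$9.15 = R$740,601.00.
EBIT = R$740,601.00 − R$290,700 = R$449,901.00.
Interest = R$48,300.00, so EBIT − I = R$401,601.00.
DCL = total CM / (EBIT − I) = R$740,601.00 / R$401,601.00 = 1.8441.
%ΔEPS = DCL × %ΔSales = 1.8441 × +7.6% = +14.0%.

+14.0%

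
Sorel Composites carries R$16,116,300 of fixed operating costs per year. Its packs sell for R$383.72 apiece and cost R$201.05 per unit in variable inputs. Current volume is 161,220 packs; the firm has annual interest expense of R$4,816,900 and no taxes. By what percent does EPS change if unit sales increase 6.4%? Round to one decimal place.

+22.1%

Total contribution margin = 161,220 × R$182.67 = R$29,450,057.40.
EBIT = R$29,450,057.40 − R$16,116,300 = R$13,333,757.40.
Interest = R$4,816,900.00, so EBIT − I = R$8,516,857.40.
Degree of combined leverage = contribution ÷ (EBIT − I) = R$29,450,057.40 ÷ R$8,516,857.40 = 3.4579.
%ΔEPS = DCL × %ΔSales = 3.4579 × +6.4% = +22.1%.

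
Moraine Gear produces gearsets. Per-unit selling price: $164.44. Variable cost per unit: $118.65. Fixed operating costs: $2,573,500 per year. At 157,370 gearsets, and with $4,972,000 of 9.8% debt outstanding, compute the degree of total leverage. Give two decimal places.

Total contribution margin = 157,370 × $45.79 = $7,205,972.30.
Operating income = contribution − fixed costs = $7,205,972.30 − $2,573,500 = $4,632,472.30. Interest = $487,256.00.
DOL = $7,205,972.30 ÷ $4,632,472.30 = 1.5555; DFL = $4,632,472.30 ÷ $4,145,216.30 = 1.1175.
Combined leverage = 1.5555 × 1.1175 = 1.7383.

1.74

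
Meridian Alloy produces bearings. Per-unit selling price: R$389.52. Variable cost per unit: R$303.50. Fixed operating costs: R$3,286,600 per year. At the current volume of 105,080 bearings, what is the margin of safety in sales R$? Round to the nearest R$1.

R$26,048,218

Unit CM = price − variable cost = R$389.52 − R$303.50 = R$86.02. Break-even units = R$3,286,600 ÷ R$86.02 = 38,207.39; break-even revenue = 38,207.39 × R$389.52 = R$14,882,543.97.
Actual sales revenue = 105,080 × R$389.52 = R$40,930,761.60.
Margin of safety = R$40,930,761.60 − R$14,882,543.97 = R$26,048,218.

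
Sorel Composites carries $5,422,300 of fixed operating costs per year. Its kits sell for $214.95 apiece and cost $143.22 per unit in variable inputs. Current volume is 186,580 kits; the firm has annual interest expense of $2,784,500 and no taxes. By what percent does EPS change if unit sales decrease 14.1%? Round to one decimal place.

-36.5%

At 186,580 units, contribution = 186,580 × $71.73 = $13,383,383.40.
Operating income = contribution − fixed costs = $13,383,383.40 − $5,422,300 = $7,961,083.40.
Interest = $2,784,500.00, so EBIT − I = $5,176,583.40.
DCL = total CM / (EBIT − I) = $13,383,383.40 / $5,176,583.40 = 2.5854.
EPS therefore changes by 2.5854 × (-14.1%) = -36.5%.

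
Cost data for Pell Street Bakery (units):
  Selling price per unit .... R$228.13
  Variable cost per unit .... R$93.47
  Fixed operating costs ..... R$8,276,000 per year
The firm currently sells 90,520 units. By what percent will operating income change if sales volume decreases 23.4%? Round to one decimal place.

At 90,520 units, contribution = 90,520 × R$134.66 = R$12,189,423.20.
Operating income = contribution − fixed costs = R$12,189,423.20 − R$8,276,000 = R$3,913,423.20.
DOL = contribution ÷ EBIT = R$12,189,423.20 ÷ R$3,913,423.20 = 3.1148.
%ΔEBIT = DOL × %ΔSales = 3.1148 × -23.4% = -72.9%.

-72.9%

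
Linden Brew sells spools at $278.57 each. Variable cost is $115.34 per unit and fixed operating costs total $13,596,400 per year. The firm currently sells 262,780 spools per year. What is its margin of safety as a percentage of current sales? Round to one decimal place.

68.3%

Contribution margin per unit = $278.57 − $115.34 = $163.23. Break-even units = $13,596,400 ÷ $163.23 = 83,295.96; break-even revenue = 83,295.96 × $278.57 = $23,203,756.34.
Current sales = 262,780 × $278.57 = $73,202,624.60.
Margin of safety = ($73,202,624.60 − $23,203,756.34) ÷ $73,202,624.60 = 68.3%.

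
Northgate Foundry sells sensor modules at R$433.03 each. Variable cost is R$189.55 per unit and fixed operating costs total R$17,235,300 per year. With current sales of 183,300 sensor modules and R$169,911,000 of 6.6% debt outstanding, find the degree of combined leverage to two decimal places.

At 183,300 units, contribution = 183,300 × R$243.48 = R$44,629,884.00.
EBIT = R$44,629,884.00 − R$17,235,300 = R$27,394,584.00. Interest = R$11,214,126.00, so EBIT − I = R$16,180,458.00.
Degree of total leverage = total CM / (EBIT − interest) = R$44,629,884.00 / R$16,180,458.00 = 2.7583.

2.76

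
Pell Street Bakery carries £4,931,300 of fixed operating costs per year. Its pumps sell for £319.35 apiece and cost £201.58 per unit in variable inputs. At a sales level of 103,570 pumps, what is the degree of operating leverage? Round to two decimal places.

1.68

Contribution at this volume is 103,570 × £117.77 = £12,197,438.90.
Subtracting fixed costs: EBIT = £12,197,438.90 − £4,931,300 = £7,266,138.90.
So DOL = total CM / EBIT = £12,197,438.90 / £7,266,138.90 = 1.6787.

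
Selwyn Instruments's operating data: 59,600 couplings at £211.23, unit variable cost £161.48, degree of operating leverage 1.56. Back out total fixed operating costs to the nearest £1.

£1,064,395

Contribution at this volume is 59,600 × £49.75 = £2,965,100.00.
Since DOL = CM ÷ EBIT, EBIT = £2,965,100.00 ÷ 1.56 = £1,900,705.13.
Fixed costs = CM − EBIT = £2,965,100.00 − £1,900,705.13 = £1,064,395.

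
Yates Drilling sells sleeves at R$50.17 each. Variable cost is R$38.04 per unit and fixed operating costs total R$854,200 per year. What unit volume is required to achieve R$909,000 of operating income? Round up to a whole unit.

145,359 sleeves

Contribution margin per unit = R$50.17 − R$38.04 = R$12.13.
Need Q such that Q × R$12.13 − R$854,200 = R$909,000, i.e. Q = R$1,763,200 / R$12.13 = 145,358.62 → 145,359.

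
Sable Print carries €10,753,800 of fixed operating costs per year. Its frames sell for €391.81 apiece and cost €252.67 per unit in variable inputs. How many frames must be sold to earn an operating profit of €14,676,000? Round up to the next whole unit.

182,765 frames

Contribution margin per unit = €391.81 − €252.67 = €139.14.
Need Q such that Q × €139.14 − €10,753,800 = €14,676,000, i.e. Q = €25,429,800 / €139.14 = 182,764.12 → 182,765.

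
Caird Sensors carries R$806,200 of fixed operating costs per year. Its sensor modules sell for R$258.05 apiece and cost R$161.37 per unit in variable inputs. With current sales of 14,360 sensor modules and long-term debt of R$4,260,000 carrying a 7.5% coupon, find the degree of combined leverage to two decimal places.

Total contribution margin = 14,360 × R$96.68 = R$1,388,324.80.
Subtracting fixed costs: EBIT = R$1,388,324.80 − R$806,200 = R$582,124.80. Interest = R$319,500.00.
DOL = R$1,388,324.80 ÷ R$582,124.80 = 2.3849; DFL = R$582,124.80 ÷ R$262,624.80 = 2.2166.
Combined leverage = 2.3849 × 2.2166 = 5.2864.

5.29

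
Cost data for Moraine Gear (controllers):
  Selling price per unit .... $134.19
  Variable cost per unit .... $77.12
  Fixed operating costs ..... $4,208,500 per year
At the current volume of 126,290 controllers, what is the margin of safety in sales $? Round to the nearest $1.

Contribution margin per unit = $134.19 − $77.12 = $57.07. Break-even units = $4,208,500 ÷ $57.07 = 73,742.77; break-even revenue = 73,742.77 × $134.19 = $9,895,542.58.
Current sales = 126,290 × $134.19 = $16,946,855.10.
Margin of safety = $16,946,855.10 − $9,895,542.58 = $7,051,313.

$7,051,313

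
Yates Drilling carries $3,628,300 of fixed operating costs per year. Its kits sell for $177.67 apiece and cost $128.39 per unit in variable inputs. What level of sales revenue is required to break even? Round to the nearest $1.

$13,081,170

CM per unit = $177.67 − $128.39 = $49.28; CM ratio = $49.28 / $177.67 = 0.2774.
Break-even sales = FC ÷ CM ratio = $3,628,300 × $177.67 / $49.28 = $13,081,170.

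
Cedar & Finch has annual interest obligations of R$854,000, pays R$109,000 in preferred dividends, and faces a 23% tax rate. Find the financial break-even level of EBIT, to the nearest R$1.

R$995,558

Preferred dividends are paid after tax, so their pre-tax equivalent is R$109,000 ÷ (1 − 0.23) = R$141,558.44.
Financial break-even EBIT = interest + D_p ÷ (1 − t) = R$854,000 + R$141,558.44 = R$995,558.44.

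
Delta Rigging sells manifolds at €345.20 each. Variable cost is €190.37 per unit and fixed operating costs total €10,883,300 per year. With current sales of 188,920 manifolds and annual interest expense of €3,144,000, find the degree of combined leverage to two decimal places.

Contribution at this volume is 188,920 × €154.83 = €29,250,483.60.
Operating income = contribution − fixed costs = €29,250,483.60 − €10,883,300 = €18,367,183.60. Interest = €3,144,000.00, so EBIT − I = €15,223,183.60.
Degree of total leverage = total CM / (EBIT − interest) = €29,250,483.60 / €15,223,183.60 = 1.9214.

1.92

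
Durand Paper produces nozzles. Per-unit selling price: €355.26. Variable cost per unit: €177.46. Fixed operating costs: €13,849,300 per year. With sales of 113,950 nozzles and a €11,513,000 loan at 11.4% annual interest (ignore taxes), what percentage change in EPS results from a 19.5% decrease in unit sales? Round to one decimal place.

Total contribution margin = 113,950 × €177.80 = €20,260,310.00.
Subtracting fixed costs: EBIT = €20,260,310.00 − €13,849,300 = €6,411,010.00.
After interest of €1,312,482.00, pre-tax earnings = €5,098,528.00.
Degree of combined leverage = contribution ÷ (EBIT − I) = €20,260,310.00 ÷ €5,098,528.00 = 3.9738.
%ΔEPS = DCL × %ΔSales = 3.9738 × -19.5% = -77.5%.

-77.5%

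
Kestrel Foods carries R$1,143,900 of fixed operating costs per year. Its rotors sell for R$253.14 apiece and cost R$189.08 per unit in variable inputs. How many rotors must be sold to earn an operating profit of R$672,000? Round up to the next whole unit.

28,347 rotors

Each unit contributes R$253.14 − R$189.08 = R$64.06.
Required volume = (fixed costs + target profit) ÷ CM = (R$1,143,900 + R$672,000) ÷ R$64.06 = 28,346.86, so 28,347 rotors.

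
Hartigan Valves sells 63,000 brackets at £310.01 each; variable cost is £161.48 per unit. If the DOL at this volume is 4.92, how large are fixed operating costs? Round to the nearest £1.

£7,455,481

Total contribution margin = 63,000 × £148.53 = £9,357,390.00.
Since DOL = CM ÷ EBIT, EBIT = £9,357,390.00 ÷ 4.92 = £1,901,908.54.
Fixed costs = CM − EBIT = £9,357,390.00 − £1,901,908.54 = £7,455,481.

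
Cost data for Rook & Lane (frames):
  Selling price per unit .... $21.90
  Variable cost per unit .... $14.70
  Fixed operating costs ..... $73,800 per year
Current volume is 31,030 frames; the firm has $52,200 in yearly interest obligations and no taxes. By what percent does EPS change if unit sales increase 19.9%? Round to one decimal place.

At 31,030 units, contribution = 31,030 × $7.20 = $223,416.00.
Subtracting fixed costs: EBIT = $223,416.00 − $73,800 = $149,616.00.
Interest = $52,200.00, so EBIT − I = $97,416.00.
Degree of combined leverage = contribution ÷ (EBIT − I) = $223,416.00 ÷ $97,416.00 = 2.2934.
%ΔEPS = DCL × %ΔSales = 2.2934 × +19.9% = +45.6%.

+45.6%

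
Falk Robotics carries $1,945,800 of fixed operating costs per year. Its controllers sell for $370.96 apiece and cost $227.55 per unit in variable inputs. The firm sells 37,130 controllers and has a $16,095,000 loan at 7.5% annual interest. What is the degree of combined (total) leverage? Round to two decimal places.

At 37,130 units, contribution = 37,130 × $143.41 = $5,324,813.30.
EBIT = $5,324,813.30 − $1,945,800 = $3,379,013.30. Interest = $1,207,125.00.
DOL = $5,324,813.30 ÷ $3,379,013.30 = 1.5758; DFL = $3,379,013.30 ÷ $2,171,888.30 = 1.5558.
Combined leverage = 1.5758 × 1.5558 = 2.4516.

2.45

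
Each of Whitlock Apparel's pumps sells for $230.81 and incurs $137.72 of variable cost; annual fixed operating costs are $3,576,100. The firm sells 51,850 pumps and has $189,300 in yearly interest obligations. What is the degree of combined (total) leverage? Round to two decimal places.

4.55

Contribution at this volume is 51,850 × $93.09 = $4,826,716.50.
Subtracting fixed costs: EBIT = $4,826,716.50 − $3,576,100 = $1,250,616.50. Interest = $189,300.00.
DOL = $4,826,716.50 ÷ $1,250,616.50 = 3.8595; DFL = $1,250,616.50 ÷ $1,061,316.50 = 1.1784.
DCL = DOL × DFL = 3.8595 × 1.1784 = 4.5480.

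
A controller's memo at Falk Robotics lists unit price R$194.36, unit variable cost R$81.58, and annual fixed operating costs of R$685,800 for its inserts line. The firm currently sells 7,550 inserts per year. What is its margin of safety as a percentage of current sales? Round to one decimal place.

Each unit contributes R$194.36 − R$81.58 = R$112.78. Break-even units = R$685,800 ÷ R$112.78 = 6,080.87; break-even revenue = 6,080.87 × R$194.36 = R$1,181,877.00.
Current sales = 7,550 × R$194.36 = R$1,467,418.00.
Margin of safety = (R$1,467,418.00 − R$1,181,877.00) ÷ R$1,467,418.00 = 19.5%.

19.5%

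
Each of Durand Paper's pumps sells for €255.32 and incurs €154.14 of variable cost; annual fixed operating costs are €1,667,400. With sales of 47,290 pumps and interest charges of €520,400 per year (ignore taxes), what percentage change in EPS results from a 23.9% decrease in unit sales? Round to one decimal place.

-44.0%

Contribution at this volume is 47,290 × €101.18 = €4,784,802.20.
EBIT = €4,784,802.20 − €1,667,400 = €3,117,402.20.
After interest of €520,400.00, pre-tax earnings = €2,597,002.20.
DCL = total CM / (EBIT − I) = €4,784,802.20 / €2,597,002.20 = 1.8424.
EPS therefore changes by 1.8424 × (-23.9%) = -44.0%.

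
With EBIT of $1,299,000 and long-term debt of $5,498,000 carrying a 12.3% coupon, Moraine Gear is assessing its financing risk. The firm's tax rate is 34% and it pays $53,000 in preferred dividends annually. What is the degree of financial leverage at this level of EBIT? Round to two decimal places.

Interest = $676,254.00.
Pre-tax preferred-dividend burden = $53,000 ÷ (1 − 0.34) = $80,303.03.
DFL = EBIT ÷ [EBIT − I − D_p/(1−t)] = $1,299,000 ÷ [$1,299,000 − $676,254.00 − $80,303.03] = $1,299,000 ÷ $542,442.97 = 2.3947.

2.39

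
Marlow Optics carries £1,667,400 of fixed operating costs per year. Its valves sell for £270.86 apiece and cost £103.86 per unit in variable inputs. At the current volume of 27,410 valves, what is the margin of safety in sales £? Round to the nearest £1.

Each unit contributes £270.86 − £103.86 = £167.00. Break-even units = £1,667,400 ÷ £167.00 = 9,984.43; break-even revenue = 9,984.43 × £270.86 = £2,704,383.02.
Current sales = 27,410 × £270.86 = £7,424,272.60.
Margin of safety = £7,424,272.60 − £2,704,383.02 = £4,719,890.

£4,719,890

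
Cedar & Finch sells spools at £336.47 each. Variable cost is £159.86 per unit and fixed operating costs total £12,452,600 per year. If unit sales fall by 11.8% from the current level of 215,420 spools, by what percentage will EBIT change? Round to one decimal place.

-17.5%

Contribution at this volume is 215,420 × £176.61 = £38,045,326.20.
Subtracting fixed costs: EBIT = £38,045,326.20 − £12,452,600 = £25,592,726.20.
DOL = contribution ÷ EBIT = £38,045,326.20 ÷ £25,592,726.20 = 1.4866.
Operating income changes by 1.4866 × -11.8% = -17.5%.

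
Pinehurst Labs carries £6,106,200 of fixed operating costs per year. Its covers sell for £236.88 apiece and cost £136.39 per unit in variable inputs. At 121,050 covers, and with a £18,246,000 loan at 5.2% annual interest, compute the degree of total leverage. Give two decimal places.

At 121,050 units, contribution = 121,050 × £100.49 = £12,164,314.50.
Subtracting fixed costs: EBIT = £12,164,314.50 − £6,106,200 = £6,058,114.50. Interest = £948,792.00, so EBIT − I = £5,109,322.50.
DCL = contribution ÷ (EBIT − I) = £12,164,314.50 ÷ £5,109,322.50 = 2.3808.

2.38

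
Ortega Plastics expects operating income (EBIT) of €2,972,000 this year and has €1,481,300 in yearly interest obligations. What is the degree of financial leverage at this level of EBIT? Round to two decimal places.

1.99

Interest = €1,481,300.00.
Degree of financial leverage = EBIT / (EBIT − interest) = €2,972,000 / €1,490,700.00 = 1.9937.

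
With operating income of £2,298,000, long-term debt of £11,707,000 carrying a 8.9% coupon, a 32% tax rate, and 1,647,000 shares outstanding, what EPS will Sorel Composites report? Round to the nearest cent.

£0.52

Interest = £1,041,923.00, so EBT = £2,298,000 − £1,041,923.00 = £1,256,077.00.
Net income = £1,256,077.00 × (1 − 0.32) = £854,132.36.
Per share: £854,132.36 / 1,647,000 shares = £0.52.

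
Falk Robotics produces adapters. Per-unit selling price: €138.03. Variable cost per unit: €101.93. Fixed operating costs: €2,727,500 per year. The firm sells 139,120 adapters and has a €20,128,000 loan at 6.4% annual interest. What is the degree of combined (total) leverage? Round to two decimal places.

Contribution at this volume is 139,120 × €36.10 = €5,022,232.00.
Operating income = contribution − fixed costs = €5,022,232.00 − €2,727,500 = €2,294,732.00. Interest = €1,288,192.00, so EBIT − I = €1,006,540.00.
DCL = contribution ÷ (EBIT − I) = €5,022,232.00 ÷ €1,006,540.00 = 4.9896.

4.99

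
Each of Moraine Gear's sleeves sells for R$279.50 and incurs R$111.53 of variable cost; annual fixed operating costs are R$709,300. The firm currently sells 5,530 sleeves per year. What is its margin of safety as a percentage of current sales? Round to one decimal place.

Contribution margin per unit = R$279.50 − R$111.53 = R$167.97. Break-even units = R$709,300 ÷ R$167.97 = 4,222.78; break-even revenue = 4,222.78 × R$279.50 = R$1,180,266.42.
Current sales = 5,530 × R$279.50 = R$1,545,635.00.
Margin of safety = (R$1,545,635.00 − R$1,180,266.42) ÷ R$1,545,635.00 = 23.6%.

23.6%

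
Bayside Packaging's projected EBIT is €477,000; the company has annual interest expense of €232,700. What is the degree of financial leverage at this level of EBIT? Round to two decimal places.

1.95

Annual interest charges come to €232,700.00.
Degree of financial leverage = EBIT / (EBIT − interest) = €477,000 / €244,300.00 = 1.9525.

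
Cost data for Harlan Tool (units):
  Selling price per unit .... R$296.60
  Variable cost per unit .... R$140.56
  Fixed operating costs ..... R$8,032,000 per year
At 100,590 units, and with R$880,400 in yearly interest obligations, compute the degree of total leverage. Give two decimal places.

2.31

Total contribution margin = 100,590 × R$156.04 = R$15,696,063.60.
EBIT = R$15,696,063.60 − R$8,032,000 = R$7,664,063.60. Interest = R$880,400.00.
DOL = R$15,696,063.60 ÷ R$7,664,063.60 = 2.0480; DFL = R$7,664,063.60 ÷ R$6,783,663.60 = 1.1298.
DCL = DOL × DFL = 2.0480 × 1.1298 = 2.3138.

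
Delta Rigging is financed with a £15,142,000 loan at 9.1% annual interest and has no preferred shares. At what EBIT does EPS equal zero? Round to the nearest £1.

Annual interest = 9.1% × £15,142,000 = £1,377,922.00.
Without preferred stock the financial break-even is simply EBIT = interest = £1,377,922.00.

£1,377,922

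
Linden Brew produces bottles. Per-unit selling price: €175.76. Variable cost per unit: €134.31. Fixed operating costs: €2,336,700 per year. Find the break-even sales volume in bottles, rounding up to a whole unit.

56,374 bottles

Each unit contributes €175.76 − €134.31 = €41.45.
Break-even Q = €2,336,700 / €41.45 = 56,373.94 → 56,374 bottles.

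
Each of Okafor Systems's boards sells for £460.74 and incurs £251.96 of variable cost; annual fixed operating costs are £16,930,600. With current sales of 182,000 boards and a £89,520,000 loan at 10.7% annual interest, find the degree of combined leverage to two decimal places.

Contribution at this volume is 182,000 × £208.78 = £37,997,960.00.
Operating income = contribution − fixed costs = £37,997,960.00 − £16,930,600 = £21,067,360.00. Interest = £9,578,640.00, so EBIT − I = £11,488,720.00.
Degree of total leverage = total CM / (EBIT − interest) = £37,997,960.00 / £11,488,720.00 = 3.3074.

3.31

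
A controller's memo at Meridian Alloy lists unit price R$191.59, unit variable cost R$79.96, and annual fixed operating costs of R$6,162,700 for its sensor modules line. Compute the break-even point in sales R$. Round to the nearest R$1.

R$10,577,011

Contribution margin per unit = R$191.59 − R$79.96 = R$111.63, a CM ratio of R$111.63 ÷ R$191.59 = 0.5827.
Break-even revenue = fixed costs × price ÷ CM = R$6,162,700 × R$191.59 ÷ R$111.63 = R$10,577,011.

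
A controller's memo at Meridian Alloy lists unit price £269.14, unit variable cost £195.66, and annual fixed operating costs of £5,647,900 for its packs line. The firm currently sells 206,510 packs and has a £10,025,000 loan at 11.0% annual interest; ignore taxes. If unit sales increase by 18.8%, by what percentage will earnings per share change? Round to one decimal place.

Contribution at this volume is 206,510 × £73.48 = £15,174,354.80.
Subtracting fixed costs: EBIT = £15,174,354.80 − £5,647,900 = £9,526,454.80.
Interest = £1,102,750.00, so EBIT − I = £8,423,704.80.
Degree of combined leverage = contribution ÷ (EBIT − I) = £15,174,354.80 ÷ £8,423,704.80 = 1.8014.
EPS therefore changes by 1.8014 × (+18.8%) = +33.9%.

+33.9%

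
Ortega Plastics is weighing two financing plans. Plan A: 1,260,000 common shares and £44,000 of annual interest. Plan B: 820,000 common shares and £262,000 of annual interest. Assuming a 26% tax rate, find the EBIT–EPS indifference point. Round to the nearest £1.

At indifference, (EBIT − 44,000)(1 − t)/1,260,000 = (EBIT − 262,000)(1 − t)/820,000.
Cancelling (1 − t) and cross-multiplying: 820,000·(EBIT − 44,000) = 1,260,000·(EBIT − 262,000).
EBIT × (1,260,000 − 820,000) = 262,000 × 1,260,000 − 44,000 × 820,000 = 294,040,000,000, so EBIT = 294,040,000,000 ÷ 440,000 = 668,272.73.

£668,273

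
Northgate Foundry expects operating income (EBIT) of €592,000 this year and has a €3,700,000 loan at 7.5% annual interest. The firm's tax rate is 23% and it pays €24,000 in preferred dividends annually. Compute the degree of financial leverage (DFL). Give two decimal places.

2.09

Interest = €277,500.00.
Preferred dividends grossed up pre-tax: €24,000 / (1 − 0.23) = €31,168.83.
DFL = EBIT ÷ [EBIT − I − D_p/(1−t)] = €592,000 ÷ [€592,000 − €277,500.00 − €31,168.83] = €592,000 ÷ €283,331.17 = 2.0894.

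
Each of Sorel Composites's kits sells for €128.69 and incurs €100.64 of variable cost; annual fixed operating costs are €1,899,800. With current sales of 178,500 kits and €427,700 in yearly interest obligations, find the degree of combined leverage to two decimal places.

1.87

Total contribution margin = 178,500 × €28.05 = €5,006,925.00.
Subtracting fixed costs: EBIT = €5,006,925.00 − €1,899,800 = €3,107,125.00. Interest = €427,700.00, so EBIT − I = €2,679,425.00.
Degree of total leverage = total CM / (EBIT − interest) = €5,006,925.00 / €2,679,425.00 = 1.8687.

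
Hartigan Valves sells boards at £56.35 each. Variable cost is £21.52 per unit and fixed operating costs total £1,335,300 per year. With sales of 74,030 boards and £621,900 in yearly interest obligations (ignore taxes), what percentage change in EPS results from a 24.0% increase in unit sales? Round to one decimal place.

+99.6%

Contribution at this volume is 74,030 × £34.83 = £2,578,464.90.
Operating income = contribution − fixed costs = £2,578,464.90 − £1,335,300 = £1,243,164.90.
Interest = £621,900.00, so EBIT − I = £621,264.90.
DCL = total CM / (EBIT − I) = £2,578,464.90 / £621,264.90 = 4.1503.
EPS therefore changes by 4.1503 × (+24.0%) = +99.6%.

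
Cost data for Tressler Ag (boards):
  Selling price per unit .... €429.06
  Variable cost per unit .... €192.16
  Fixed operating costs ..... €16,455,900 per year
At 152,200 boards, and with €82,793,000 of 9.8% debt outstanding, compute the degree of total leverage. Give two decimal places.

Total contribution margin = 152,200 × €236.90 = €36,056,180.00.
Subtracting fixed costs: EBIT = €36,056,180.00 − €16,455,900 = €19,600,280.00. Interest = €8,113,714.00.
DOL = €36,056,180.00 ÷ €19,600,280.00 = 1.8396; DFL = €19,600,280.00 ÷ €11,486,566.00 = 1.7064.
DCL = DOL × DFL = 1.8396 × 1.7064 = 3.1391.

3.14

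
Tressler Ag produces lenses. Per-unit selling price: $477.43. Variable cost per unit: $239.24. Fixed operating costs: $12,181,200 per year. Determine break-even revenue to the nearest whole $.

CM per unit = $477.43 − $239.24 = $238.19; CM ratio = $238.19 / $477.43 = 0.4989.
Break-even revenue = fixed costs × price ÷ CM = $12,181,200 × $477.43 ÷ $238.19 = $24,416,098.

$24,416,098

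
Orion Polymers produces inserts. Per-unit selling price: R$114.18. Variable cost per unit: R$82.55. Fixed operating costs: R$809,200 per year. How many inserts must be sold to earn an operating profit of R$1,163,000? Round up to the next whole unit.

62,353 inserts

Each unit contributes R$114.18 − R$82.55 = R$31.63.
Units = (FC + target) / CM = (R$809,200 + R$1,163,000) / R$31.63 = 62,352.20, so 62,353 inserts.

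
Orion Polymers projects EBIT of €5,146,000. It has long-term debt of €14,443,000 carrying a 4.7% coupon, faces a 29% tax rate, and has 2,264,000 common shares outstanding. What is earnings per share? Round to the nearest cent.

Pre-tax income = €5,146,000 − €678,821.00 = €4,467,179.00.
After tax at 29%: net income = €4,467,179.00 × 0.71 = €3,171,697.09.
EPS = €3,171,697.09 ÷ 2,264,000 = €1.40.

€1.40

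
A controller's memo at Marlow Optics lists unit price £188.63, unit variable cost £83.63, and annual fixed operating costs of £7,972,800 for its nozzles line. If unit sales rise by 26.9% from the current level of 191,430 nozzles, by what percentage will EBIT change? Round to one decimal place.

+44.6%

At 191,430 units, contribution = 191,430 × £105.00 = £20,100,150.00.
Operating income = contribution − fixed costs = £20,100,150.00 − £7,972,800 = £12,127,350.00.
Degree of operating leverage = £20,100,150.00 / £12,127,350.00 = 1.6574.
Operating income changes by 1.6574 × +26.9% = +44.6%.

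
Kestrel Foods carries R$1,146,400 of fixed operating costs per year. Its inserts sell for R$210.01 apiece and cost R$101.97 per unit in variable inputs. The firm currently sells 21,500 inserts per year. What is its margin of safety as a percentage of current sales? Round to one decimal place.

50.6%

Contribution margin per unit = R$210.01 − R$101.97 = R$108.04. Break-even units = R$1,146,400 ÷ R$108.04 = 10,610.88; break-even revenue = 10,610.88 × R$210.01 = R$2,228,391.93.
Actual sales revenue = 21,500 × R$210.01 = R$4,515,215.00.
Margin of safety = (R$4,515,215.00 − R$2,228,391.93) ÷ R$4,515,215.00 = 50.6%.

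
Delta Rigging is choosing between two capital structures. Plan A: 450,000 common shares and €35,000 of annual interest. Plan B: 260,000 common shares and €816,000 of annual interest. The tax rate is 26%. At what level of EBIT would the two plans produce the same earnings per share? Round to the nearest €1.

€1,884,737

Set EPS_A = EPS_B: (EBIT − €35,000)(1 − 0.26) ÷ 450,000 = (EBIT − €816,000)(1 − 0.26) ÷ 260,000.
Cancelling (1 − t) and cross-multiplying: 260,000·(EBIT − 35,000) = 450,000·(EBIT − 816,000).
EBIT × (450,000 − 260,000) = 816,000 × 450,000 − 35,000 × 260,000 = 358,100,000,000, so EBIT = 358,100,000,000 ÷ 190,000 = 1,884,736.84.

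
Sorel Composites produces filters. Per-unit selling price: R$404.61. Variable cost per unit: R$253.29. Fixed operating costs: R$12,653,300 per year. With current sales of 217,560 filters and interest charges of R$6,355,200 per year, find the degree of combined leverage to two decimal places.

2.37

At 217,560 units, contribution = 217,560 × R$151.32 = R$32,921,179.20.
Operating income = contribution − fixed costs = R$32,921,179.20 − R$12,653,300 = R$20,267,879.20. Interest = R$6,355,200.00, so EBIT − I = R$13,912,679.20.
Degree of total leverage = total CM / (EBIT − interest) = R$32,921,179.20 / R$13,912,679.20 = 2.3663.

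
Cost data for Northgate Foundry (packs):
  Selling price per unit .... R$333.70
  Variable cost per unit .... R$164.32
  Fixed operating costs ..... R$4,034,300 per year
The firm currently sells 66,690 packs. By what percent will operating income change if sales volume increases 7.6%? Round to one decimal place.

Total contribution margin = 66,690 × R$169.38 = R$11,295,952.20.
EBIT = R$11,295,952.20 − R$4,034,300 = R$7,261,652.20.
Degree of operating leverage = R$11,295,952.20 / R$7,261,652.20 = 1.5556.
%ΔEBIT = DOL × %ΔSales = 1.5556 × +7.6% = +11.8%.

+11.8%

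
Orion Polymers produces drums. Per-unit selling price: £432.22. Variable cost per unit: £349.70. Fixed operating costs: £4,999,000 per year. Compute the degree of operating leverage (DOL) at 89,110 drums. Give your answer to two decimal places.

At 89,110 units, contribution = 89,110 × £82.52 = £7,353,357.20.
Operating income = contribution − fixed costs = £7,353,357.20 − £4,999,000 = £2,354,357.20.
So DOL = total CM / EBIT = £7,353,357.20 / £2,354,357.20 = 3.1233.

3.12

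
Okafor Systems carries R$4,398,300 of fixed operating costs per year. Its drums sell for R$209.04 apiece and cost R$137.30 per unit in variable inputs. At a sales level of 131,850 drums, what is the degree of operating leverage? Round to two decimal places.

Contribution at this volume is 131,850 × R$71.74 = R$9,458,919.00.
Subtracting fixed costs: EBIT = R$9,458,919.00 − R$4,398,300 = R$5,060,619.00.
Degree of operating leverage = R$9,458,919.00 / R$5,060,619.00 = 1.8691.

1.87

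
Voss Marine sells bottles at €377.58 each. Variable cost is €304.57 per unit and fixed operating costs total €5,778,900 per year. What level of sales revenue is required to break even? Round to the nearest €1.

CM per unit = €377.58 − €304.57 = €73.01; CM ratio = €73.01 / €377.58 = 0.1934.
Break-even revenue = fixed costs × price ÷ CM = €5,778,900 × €377.58 ÷ €73.01 = €29,886,277.

€29,886,277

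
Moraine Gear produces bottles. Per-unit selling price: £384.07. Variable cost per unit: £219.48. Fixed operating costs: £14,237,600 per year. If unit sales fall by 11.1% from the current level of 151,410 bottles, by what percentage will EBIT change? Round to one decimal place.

Total contribution margin = 151,410 × £164.59 = £24,920,571.90.
Operating income = contribution − fixed costs = £24,920,571.90 − £14,237,600 = £10,682,971.90.
DOL = contribution ÷ EBIT = £24,920,571.90 ÷ £10,682,971.90 = 2.3327.
%ΔEBIT = DOL × %ΔSales = 2.3327 × -11.1% = -25.9%.

-25.9%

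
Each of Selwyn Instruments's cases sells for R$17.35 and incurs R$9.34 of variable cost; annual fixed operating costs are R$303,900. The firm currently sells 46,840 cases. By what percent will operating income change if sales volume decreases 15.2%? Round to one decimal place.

-80.0%

At 46,840 units, contribution = 46,840 × R$8.01 = R$375,188.40.
Subtracting fixed costs: EBIT = R$375,188.40 − R$303,900 = R$71,288.40.
DOL = contribution ÷ EBIT = R$375,188.40 ÷ R$71,288.40 = 5.2630.
%ΔEBIT = DOL × %ΔSales = 5.2630 × -15.2% = -80.0%.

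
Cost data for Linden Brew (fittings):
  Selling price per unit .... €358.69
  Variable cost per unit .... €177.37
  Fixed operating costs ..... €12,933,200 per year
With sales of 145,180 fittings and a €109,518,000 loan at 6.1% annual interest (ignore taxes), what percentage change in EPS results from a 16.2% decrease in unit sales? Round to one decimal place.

Contribution at this volume is 145,180 × €181.32 = €26,324,037.60.
EBIT = €26,324,037.60 − €12,933,200 = €13,390,837.60.
Interest = €6,680,598.00, so EBIT − I = €6,710,239.60.
DCL = total CM / (EBIT − I) = €26,324,037.60 / €6,710,239.60 = 3.9230.
%ΔEPS = DCL × %ΔSales = 3.9230 × -16.2% = -63.6%.

-63.6%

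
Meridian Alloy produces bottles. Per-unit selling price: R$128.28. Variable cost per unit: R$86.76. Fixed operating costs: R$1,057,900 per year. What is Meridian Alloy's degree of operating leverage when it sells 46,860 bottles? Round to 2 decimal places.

2.19

Contribution at this volume is 46,860 × R$41.52 = R$1,945,627.20.
Operating income = contribution − fixed costs = R$1,945,627.20 − R$1,057,900 = R$887,727.20.
So DOL = total CM / EBIT = R$1,945,627.20 / R$887,727.20 = 2.1917.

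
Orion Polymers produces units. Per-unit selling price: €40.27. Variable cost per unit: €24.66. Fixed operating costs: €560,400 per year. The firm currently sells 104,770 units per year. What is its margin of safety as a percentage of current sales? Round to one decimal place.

Contribution margin per unit = €40.27 − €24.66 = €15.61. Break-even units = €560,400 ÷ €15.61 = 35,900.06; break-even revenue = 35,900.06 × €40.27 = €1,445,695.58.
Actual sales revenue = 104,770 × €40.27 = €4,219,087.90.
Margin of safety = (€4,219,087.90 − €1,445,695.58) ÷ €4,219,087.90 = 65.7%.

65.7%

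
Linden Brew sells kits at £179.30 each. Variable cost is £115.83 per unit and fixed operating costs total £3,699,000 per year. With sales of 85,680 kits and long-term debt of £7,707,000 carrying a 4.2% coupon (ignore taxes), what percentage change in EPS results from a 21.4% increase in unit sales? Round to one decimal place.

+82.2%

Contribution at this volume is 85,680 × £63.47 = £5,438,109.60.
Operating income = contribution − fixed costs = £5,438,109.60 − £3,699,000 = £1,739,109.60.
After interest of £323,694.00, pre-tax earnings = £1,415,415.60.
Degree of combined leverage = contribution ÷ (EBIT − I) = £5,438,109.60 ÷ £1,415,415.60 = 3.8421.
%ΔEPS = DCL × %ΔSales = 3.8421 × +21.4% = +82.2%.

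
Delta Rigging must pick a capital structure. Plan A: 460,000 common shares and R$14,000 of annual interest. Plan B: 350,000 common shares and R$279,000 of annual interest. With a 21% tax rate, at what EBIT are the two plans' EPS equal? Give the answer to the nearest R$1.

Set EPS_A = EPS_B: (EBIT − R$14,000)(1 − 0.21) ÷ 460,000 = (EBIT − R$279,000)(1 − 0.21) ÷ 350,000.
The (1 − t) factor cancels: (EBIT − 14,000) × 350,000 = (EBIT − 279,000) × 460,000.
EBIT × (460,000 − 350,000) = 279,000 × 460,000 − 14,000 × 350,000 = 123,440,000,000, so EBIT = 123,440,000,000 ÷ 110,000 = 1,122,181.82.

R$1,122,182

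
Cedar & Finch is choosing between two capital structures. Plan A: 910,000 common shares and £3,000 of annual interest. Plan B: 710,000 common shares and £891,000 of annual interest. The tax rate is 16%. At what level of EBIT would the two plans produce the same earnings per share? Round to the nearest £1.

£4,043,400

Set EPS_A = EPS_B: (EBIT − £3,000)(1 − 0.16) ÷ 910,000 = (EBIT − £891,000)(1 − 0.16) ÷ 710,000.
The (1 − t) factor cancels: (EBIT − 3,000) × 710,000 = (EBIT − 891,000) × 910,000.
EBIT × (910,000 − 710,000) = 891,000 × 910,000 − 3,000 × 710,000 = 808,680,000,000, so EBIT = 808,680,000,000 ÷ 200,000 = 4,043,400.00.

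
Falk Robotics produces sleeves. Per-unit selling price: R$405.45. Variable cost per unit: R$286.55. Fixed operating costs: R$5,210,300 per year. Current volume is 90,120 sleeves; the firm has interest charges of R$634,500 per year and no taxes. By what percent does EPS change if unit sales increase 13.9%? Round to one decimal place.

+30.6%

Total contribution margin = 90,120 × R$118.90 = R$10,715,268.00.
Operating income = contribution − fixed costs = R$10,715,268.00 − R$5,210,300 = R$5,504,968.00.
After interest of R$634,500.00, pre-tax earnings = R$4,870,468.00.
DCL = total CM / (EBIT − I) = R$10,715,268.00 / R$4,870,468.00 = 2.2000.
%ΔEPS = DCL × %ΔSales = 2.2000 × +13.9% = +30.6%.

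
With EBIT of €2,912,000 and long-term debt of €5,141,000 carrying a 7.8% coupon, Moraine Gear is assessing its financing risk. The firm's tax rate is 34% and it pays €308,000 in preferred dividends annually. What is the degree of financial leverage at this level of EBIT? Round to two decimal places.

Interest = €400,998.00.
Pre-tax preferred-dividend burden = €308,000 ÷ (1 − 0.34) = €466,666.67.
DFL = EBIT ÷ [EBIT − I − D_p/(1−t)] = €2,912,000 ÷ [€2,912,000 − €400,998.00 − €466,666.67] = €2,912,000 ÷ €2,044,335.33 = 1.4244.

1.42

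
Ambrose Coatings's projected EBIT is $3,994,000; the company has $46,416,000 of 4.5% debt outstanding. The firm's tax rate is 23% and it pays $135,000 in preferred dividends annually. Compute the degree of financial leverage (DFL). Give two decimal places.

2.31

Annual interest charges come to $2,088,720.00.
Preferred dividends grossed up pre-tax: $135,000 / (1 − 0.23) = $175,324.68.
DFL = EBIT ÷ [EBIT − I − D_p/(1−t)] = $3,994,000 ÷ [$3,994,000 − $2,088,720.00 − $175,324.68] = $3,994,000 ÷ $1,729,955.32 = 2.3087.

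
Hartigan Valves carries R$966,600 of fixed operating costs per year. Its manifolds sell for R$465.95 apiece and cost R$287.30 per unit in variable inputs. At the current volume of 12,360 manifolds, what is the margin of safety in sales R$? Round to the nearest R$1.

R$3,238,083

Each unit contributes R$465.95 − R$287.30 = R$178.65. Break-even units = R$966,600 ÷ R$178.65 = 5,410.58; break-even revenue = 5,410.58 × R$465.95 = R$2,521,059.45.
Actual sales revenue = 12,360 × R$465.95 = R$5,759,142.00.
Margin of safety = R$5,759,142.00 − R$2,521,059.45 = R$3,238,083.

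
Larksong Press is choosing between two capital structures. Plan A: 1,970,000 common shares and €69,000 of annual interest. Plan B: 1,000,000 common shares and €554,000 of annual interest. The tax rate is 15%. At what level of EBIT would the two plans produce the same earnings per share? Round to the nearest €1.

Set EPS_A = EPS_B: (EBIT − €69,000)(1 − 0.15) ÷ 1,970,000 = (EBIT − €554,000)(1 − 0.15) ÷ 1,000,000.
Cancelling (1 − t) and cross-multiplying: 1,000,000·(EBIT − 69,000) = 1,970,000·(EBIT − 554,000).
Solving, EBIT = (554,000·1,970,000 − 69,000·1,000,000) / (1,970,000 − 1,000,000) = 1,022,380,000,000 / 970,000 = 1,054,000.00.

€1,054,000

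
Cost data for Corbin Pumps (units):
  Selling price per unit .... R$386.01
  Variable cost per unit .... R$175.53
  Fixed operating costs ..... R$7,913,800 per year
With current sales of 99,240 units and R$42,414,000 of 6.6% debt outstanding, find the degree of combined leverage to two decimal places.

Contribution at this volume is 99,240 × R$210.48 = R$20,888,035.20.
Subtracting fixed costs: EBIT = R$20,888,035.20 − R$7,913,800 = R$12,974,235.20. Interest = R$2,799,324.00.
DOL = R$20,888,035.20 ÷ R$12,974,235.20 = 1.6100; DFL = R$12,974,235.20 ÷ R$10,174,911.20 = 1.2751.
DCL = DOL × DFL = 1.6100 × 1.2751 = 2.0529.

2.05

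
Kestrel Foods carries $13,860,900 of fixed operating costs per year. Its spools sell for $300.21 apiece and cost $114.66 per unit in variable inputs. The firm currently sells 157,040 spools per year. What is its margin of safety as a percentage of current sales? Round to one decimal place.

52.4%

Unit CM = price − variable cost = $300.21 − $114.66 = $185.55. Break-even units = $13,860,900 ÷ $185.55 = 74,701.70; break-even revenue = 74,701.70 × $300.21 = $22,426,196.65.
Actual sales revenue = 157,040 × $300.21 = $47,144,978.40.
Margin of safety = ($47,144,978.40 − $22,426,196.65) ÷ $47,144,978.40 = 52.4%.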